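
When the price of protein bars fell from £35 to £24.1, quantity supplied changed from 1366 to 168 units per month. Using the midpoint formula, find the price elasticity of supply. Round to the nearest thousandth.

4.234

%Δq = (168 − 1366)/[(1366 + 168)/2] = -1198/767 ≈ -1.5619.
%Δp = (24.1 − 35)/[(35 + 24.1)/2] = -10.9/29.55 ≈ -0.3689.
Arc elasticity E = %Δq/%Δp ≈ -1.5619/-0.3689 ≈ 4.234.
|E| > 1: supply is elastic over this range.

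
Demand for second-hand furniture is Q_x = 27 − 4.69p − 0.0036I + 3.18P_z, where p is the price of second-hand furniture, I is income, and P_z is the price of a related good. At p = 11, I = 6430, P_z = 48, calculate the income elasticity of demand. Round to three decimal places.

Evaluating quantity at (p, I, P_z) gives Q_x = 27 − 4.69(11) − 0.0036(6430) + 3.18(48) = 27 − 51.59 − 23.148 + 152.64 = 104.902.
∂Q_x/∂I = −0.0036, so E_I = -0.0036·(6430/104.902) ≈ -0.221.
E_I < 0: inferior good.

-0.221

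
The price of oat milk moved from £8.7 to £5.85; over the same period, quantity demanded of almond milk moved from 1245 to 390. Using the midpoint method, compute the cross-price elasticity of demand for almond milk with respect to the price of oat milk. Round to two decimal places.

%ΔQ_x = (390 − 1245)/[(1245+390)/2] = -855/817.5 ≈ -1.0459.
%ΔP_y = (5.85 − 8.7)/[(8.7+5.85)/2] ≈ -0.3918.
E_xy = -1.0459/-0.3918 ≈ 2.67.
E_xy > 0, so almond milk and oat milk are substitutes.

2.67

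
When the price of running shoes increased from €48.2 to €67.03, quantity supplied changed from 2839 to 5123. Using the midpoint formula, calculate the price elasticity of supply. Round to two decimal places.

1.76

%ΔQ = (5123 − 2839)/[(2839 + 5123)/2] = 2284/3981 ≈ 0.5737.
%Δp = (67.03 − 48.2)/[(48.2 + 67.03)/2] = 18.83/57.615 ≈ 0.3268.
Arc elasticity E = %ΔQ/%Δp ≈ 0.5737/0.3268 ≈ 1.76.
|E| > 1: supply is elastic over this range.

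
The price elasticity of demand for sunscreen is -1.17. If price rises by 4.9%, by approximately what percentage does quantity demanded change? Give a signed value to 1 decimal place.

%ΔQ ≈ E × %ΔP = (-1.17) × (4.9%) ≈ -5.7%.

-5.7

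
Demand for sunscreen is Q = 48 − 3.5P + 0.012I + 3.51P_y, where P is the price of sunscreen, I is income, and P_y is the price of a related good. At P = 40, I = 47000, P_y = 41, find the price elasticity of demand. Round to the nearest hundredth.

-0.23

Q = 48 − 3.5(40) + 0.012(47000) + 3.51(41) = 48 − 140 + 564 + 143.91 = 615.91.
∂Q/∂P = −3.5, so E_p = (−3.5)·(40/615.91) ≈ -0.23.
|E_p| < 1: demand is inelastic.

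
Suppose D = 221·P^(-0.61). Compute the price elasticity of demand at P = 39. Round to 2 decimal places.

For a Cobb–Douglas (constant-elasticity) form D = A·P^α·…, the elasticity with respect to P equals the exponent α at every point.
Here the exponent on P is -0.61, so the price elasticity of demand is -0.61.

-0.61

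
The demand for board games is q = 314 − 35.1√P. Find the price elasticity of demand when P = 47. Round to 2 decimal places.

-1.64

At P = 47, q = 73.3665.
dq/dP = −35.1/(2√P) = −35.1/(2·6.8557).
Point elasticity E = (dq/dP)·(P/q) = -2.5599 × 47/73.3665 ≈ -1.64.
|E| > 1, so demand is elastic at this price.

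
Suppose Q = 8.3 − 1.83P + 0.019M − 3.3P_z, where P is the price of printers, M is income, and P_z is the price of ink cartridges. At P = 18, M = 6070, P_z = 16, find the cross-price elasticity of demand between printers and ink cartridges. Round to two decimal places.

-1.39

At the given point, Q = 8.3 − 1.83(18) + 0.019(6070) − 3.3(16) = 8.3 − 32.94 + 115.33 − 52.8 = 37.89.
∂Q/∂P_z = −3.3, so E_xy = -3.3·(16/37.89) ≈ -1.39.
E_xy < 0: the goods are complements.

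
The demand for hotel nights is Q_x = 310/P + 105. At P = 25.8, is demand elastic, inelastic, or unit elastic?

inelastic

At P = 25.8, Q_x = 117.0155.
dQ_x/dP = −310/P² = −0.4657.
Point elasticity E = (dQ_x/dP)·(P/Q_x) = -0.4657 × 25.8/117.0155 ≈ -0.103.
|E| ≈ 0.103 < 1, so demand is inelastic.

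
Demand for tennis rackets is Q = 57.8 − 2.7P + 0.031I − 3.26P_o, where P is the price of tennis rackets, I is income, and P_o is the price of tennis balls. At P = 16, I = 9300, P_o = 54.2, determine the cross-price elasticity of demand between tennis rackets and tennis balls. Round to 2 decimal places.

-1.40

First evaluate Q: 57.8 − 2.7(16) + 0.031(9300) − 3.26(54.2) = 57.8 − 43.2 + 288.3 − 176.692 = 126.208.
∂Q/∂P_o = −3.26, so E_xy = -3.26·(54.2/126.208) ≈ -1.40.
E_xy < 0: the goods are complements.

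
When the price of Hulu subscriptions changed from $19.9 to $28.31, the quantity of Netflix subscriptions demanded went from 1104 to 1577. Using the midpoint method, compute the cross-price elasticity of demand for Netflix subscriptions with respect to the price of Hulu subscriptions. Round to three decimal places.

%ΔQ_x = (1577 − 1104)/[(1104+1577)/2] = 473/1340.5 ≈ 0.3529.
%ΔP_y = (28.31 − 19.9)/[(19.9+28.31)/2] ≈ 0.3489.
E_xy = 0.3529/0.3489 ≈ 1.011.
E_xy > 0, so Netflix subscriptions and Hulu subscriptions are substitutes.

1.011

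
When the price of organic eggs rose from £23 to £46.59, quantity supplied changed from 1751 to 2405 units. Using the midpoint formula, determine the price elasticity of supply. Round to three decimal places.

%ΔQ = (2405 − 1751)/[(1751 + 2405)/2] = 654/2078 ≈ 0.3147.
%Δp = (46.59 − 23)/[(23 + 46.59)/2] = 23.59/34.795 ≈ 0.6780.
Arc elasticity E = %ΔQ/%Δp ≈ 0.3147/0.6780 ≈ 0.464.
|E| < 1: supply is inelastic over this range.

0.464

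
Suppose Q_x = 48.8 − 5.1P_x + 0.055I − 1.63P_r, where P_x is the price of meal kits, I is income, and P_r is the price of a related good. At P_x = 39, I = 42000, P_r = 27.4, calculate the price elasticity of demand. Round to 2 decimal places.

-0.09

First evaluate Q_x: 48.8 − 5.1(39) + 0.055(42000) − 1.63(27.4) = 48.8 − 198.9 + 2310 − 44.662 = 2115.238.
∂Q_x/∂P_x = −5.1, so E_p = (−5.1)·(39/2115.238) ≈ -0.09.
|E_p| < 1: demand is inelastic.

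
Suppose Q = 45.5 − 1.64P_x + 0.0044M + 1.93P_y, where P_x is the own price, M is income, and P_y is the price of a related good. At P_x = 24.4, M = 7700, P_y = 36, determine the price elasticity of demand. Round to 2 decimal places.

-0.37

First evaluate Q: 45.5 − 1.64(24.4) + 0.0044(7700) + 1.93(36) = 45.5 − 40.016 + 33.88 + 69.48 = 108.844.
∂Q/∂P_x = −1.64, so E_p = (−1.64)·(24.4/108.844) ≈ -0.37.
|E_p| < 1: demand is inelastic.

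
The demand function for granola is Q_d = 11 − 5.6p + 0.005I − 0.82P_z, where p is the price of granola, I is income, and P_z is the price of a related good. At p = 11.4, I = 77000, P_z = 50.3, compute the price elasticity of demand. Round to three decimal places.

-0.219

At the given point, Q_d = 11 − 5.6(11.4) + 0.005(77000) − 0.82(50.3) = 11 − 63.84 + 385 − 41.246 = 290.914.
∂Q_d/∂p = −5.6, so E_p = (−5.6)·(11.4/290.914) ≈ -0.219.
|E_p| < 1: demand is inelastic.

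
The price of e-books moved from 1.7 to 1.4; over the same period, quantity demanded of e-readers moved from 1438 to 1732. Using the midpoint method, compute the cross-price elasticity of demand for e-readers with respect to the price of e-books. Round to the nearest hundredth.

%ΔQ_x = (1732 − 1438)/[(1438+1732)/2] = 294/1585 ≈ 0.1855.
%ΔP_y = (1.4 − 1.7)/[(1.7+1.4)/2] ≈ -0.1935.
E_xy = 0.1855/-0.1935 ≈ -0.96.
E_xy < 0, so e-readers and e-books are complements.

-0.96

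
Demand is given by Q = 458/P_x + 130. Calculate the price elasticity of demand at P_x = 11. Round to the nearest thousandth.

-0.243

At P_x = 11, Q = 171.6364.
dQ/dP_x = −458/P_x² = −3.7851.
Point elasticity E = (dQ/dP_x)·(P_x/Q) = -3.7851 × 11/171.6364 ≈ -0.243.
|E| < 1, so demand is inelastic at this price.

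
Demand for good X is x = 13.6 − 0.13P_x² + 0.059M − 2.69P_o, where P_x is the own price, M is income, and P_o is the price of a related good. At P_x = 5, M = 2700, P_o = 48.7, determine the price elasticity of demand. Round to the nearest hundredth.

-0.17

First evaluate x: 13.6 − 0.13(5)² + 0.059(2700) − 2.69(48.7) = 13.6 − 3.25 + 159.3 − 131.003 = 38.647.
∂x/∂P_x = −2·0.13·P_x = -1.3, so E_p = -1.3·(5/38.647) ≈ -0.17.
|E_p| < 1: demand is inelastic.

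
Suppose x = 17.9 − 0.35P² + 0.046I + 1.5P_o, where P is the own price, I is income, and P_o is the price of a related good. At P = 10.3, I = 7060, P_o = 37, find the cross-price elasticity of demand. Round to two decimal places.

0.15

x = 17.9 − 0.35(10.3)² + 0.046(7060) + 1.5(37) = 17.9 − 37.1315 + 324.76 + 55.5 = 361.0285.
∂x/∂P_o = +1.5, so E_xy = 1.5·(37/361.0285) ≈ 0.15.
E_xy > 0: the goods are substitutes.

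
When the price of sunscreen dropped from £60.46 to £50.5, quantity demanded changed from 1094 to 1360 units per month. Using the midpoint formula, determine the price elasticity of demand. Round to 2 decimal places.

-1.21

%Δq = (1360 − 1094)/[(1094 + 1360)/2] = 266/1227 ≈ 0.2168.
%Δp = (50.5 − 60.46)/[(60.46 + 50.5)/2] = -9.96/55.48 ≈ -0.1795.
Arc elasticity E = %Δq/%Δp ≈ 0.2168/-0.1795 ≈ -1.21.
|E| > 1: demand is elastic over this range.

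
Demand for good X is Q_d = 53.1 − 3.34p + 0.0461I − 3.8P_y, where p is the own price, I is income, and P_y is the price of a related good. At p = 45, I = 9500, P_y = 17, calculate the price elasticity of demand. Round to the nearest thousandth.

Evaluating quantity at (p, I, P_y) gives Q_d = 53.1 − 3.34(45) + 0.0461(9500) − 3.8(17) = 53.1 − 150.3 + 437.95 − 64.6 = 276.15.
∂Q_d/∂p = −3.34, so E_p = (−3.34)·(45/276.15) ≈ -0.544.
|E_p| < 1: demand is inelastic.

-0.544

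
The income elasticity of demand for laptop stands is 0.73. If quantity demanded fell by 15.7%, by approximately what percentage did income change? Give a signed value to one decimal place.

%ΔQ ≈ E × %ΔI ⇒ %ΔI = %ΔQ / E = (-15.7%)/(0.73) ≈ -21.5%.

-21.5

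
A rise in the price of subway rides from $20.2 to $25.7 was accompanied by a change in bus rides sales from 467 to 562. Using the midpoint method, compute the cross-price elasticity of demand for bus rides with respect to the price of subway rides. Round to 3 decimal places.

%ΔQ_x = (562 − 467)/[(467+562)/2] = 95/514.5 ≈ 0.1846.
%ΔP_y = (25.7 − 20.2)/[(20.2+25.7)/2] ≈ 0.2397.
E_xy = 0.1846/0.2397 ≈ 0.770.
E_xy > 0, so bus rides and subway rides are substitutes.

0.770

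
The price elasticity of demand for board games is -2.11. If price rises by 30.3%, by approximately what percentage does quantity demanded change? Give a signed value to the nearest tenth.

%ΔQ ≈ E × %ΔP = (-2.11) × (30.3%) ≈ -63.9%.

-63.9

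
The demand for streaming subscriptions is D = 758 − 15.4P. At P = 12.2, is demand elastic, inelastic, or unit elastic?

inelastic

At P = 12.2, D = 570.12.
dD/dP = −15.4.
Point elasticity E = (dD/dP)·(P/D) = -15.4 × 12.2/570.12 ≈ -0.330.
|E| ≈ 0.330 < 1, so demand is inelastic.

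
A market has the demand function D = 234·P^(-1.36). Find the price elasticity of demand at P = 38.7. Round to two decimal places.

-1.36

For a Cobb–Douglas (constant-elasticity) form D = A·P^α·…, the elasticity with respect to P equals the exponent α at every point.
Here the exponent on P is -1.36, so the price elasticity of demand is -1.36.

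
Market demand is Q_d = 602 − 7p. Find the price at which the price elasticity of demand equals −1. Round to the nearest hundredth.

For linear demand Q_d = a − bp, E = −bp/(a − bp). |E| = 1 ⇒ bp = a − bp ⇒ p = a/(2b).
p = 602/(2·7) = 43.00.

43.00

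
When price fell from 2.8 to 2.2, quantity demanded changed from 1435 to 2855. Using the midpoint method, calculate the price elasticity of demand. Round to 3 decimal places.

-2.758

%Δq = (2855 − 1435)/[(1435 + 2855)/2] = 1420/2145 ≈ 0.6620.
%ΔP = (2.2 − 2.8)/[(2.8 + 2.2)/2] = -0.6/2.5 ≈ -0.2400.
Arc elasticity E = %Δq/%ΔP ≈ 0.6620/-0.2400 ≈ -2.758.
|E| > 1: demand is elastic over this range.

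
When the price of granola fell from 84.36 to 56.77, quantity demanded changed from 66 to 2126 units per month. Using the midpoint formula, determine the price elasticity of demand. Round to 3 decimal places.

%Δq = (2126 − 66)/[(66 + 2126)/2] = 2060/1096 ≈ 1.8796.
%ΔP = (56.77 − 84.36)/[(84.36 + 56.77)/2] = -27.59/70.565 ≈ -0.3910.
Arc elasticity E = %Δq/%ΔP ≈ 1.8796/-0.3910 ≈ -4.807.
|E| > 1: demand is elastic over this range.

-4.807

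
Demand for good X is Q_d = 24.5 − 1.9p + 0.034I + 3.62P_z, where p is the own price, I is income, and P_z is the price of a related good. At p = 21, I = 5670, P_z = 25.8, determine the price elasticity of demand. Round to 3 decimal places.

First evaluate Q_d: 24.5 − 1.9(21) + 0.034(5670) + 3.62(25.8) = 24.5 − 39.9 + 192.78 + 93.396 = 270.776.
∂Q_d/∂p = −1.9, so E_p = (−1.9)·(21/270.776) ≈ -0.147.
|E_p| < 1: demand is inelastic.

-0.147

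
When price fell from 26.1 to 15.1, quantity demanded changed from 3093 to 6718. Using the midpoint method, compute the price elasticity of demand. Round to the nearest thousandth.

%ΔQ = (6718 − 3093)/[(3093 + 6718)/2] = 3625/4905.5 ≈ 0.7390.
%Δp = (15.1 − 26.1)/[(26.1 + 15.1)/2] = -11/20.6 ≈ -0.5340.
Arc elasticity E = %ΔQ/%Δp ≈ 0.7390/-0.5340 ≈ -1.384.
|E| > 1: demand is elastic over this range.

-1.384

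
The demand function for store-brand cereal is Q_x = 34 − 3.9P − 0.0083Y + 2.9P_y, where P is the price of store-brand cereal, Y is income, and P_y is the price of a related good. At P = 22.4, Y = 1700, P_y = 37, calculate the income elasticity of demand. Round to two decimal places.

-0.35

Substituting, Q_x = 34 − 3.9(22.4) − 0.0083(1700) + 2.9(37) = 34 − 87.36 − 14.11 + 107.3 = 39.83.
∂Q_x/∂Y = −0.0083, so E_I = -0.0083·(1700/39.83) ≈ -0.35.
E_I < 0: inferior good.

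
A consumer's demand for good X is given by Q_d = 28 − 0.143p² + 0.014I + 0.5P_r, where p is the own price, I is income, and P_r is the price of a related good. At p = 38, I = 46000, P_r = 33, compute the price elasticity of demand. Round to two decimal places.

-0.86

Evaluating quantity at (p, I, P_r) gives Q_d = 28 − 0.143(38)² + 0.014(46000) + 0.5(33) = 28 − 206.492 + 644 + 16.5 = 482.008.
∂Q_d/∂p = −2·0.143·p = -10.868, so E_p = -10.868·(38/482.008) ≈ -0.86.
|E_p| < 1: demand is inelastic.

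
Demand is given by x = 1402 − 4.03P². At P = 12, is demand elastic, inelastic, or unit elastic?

At P = 12, x = 821.68.
dx/dP = −2·4.03·P = −96.72.
Point elasticity E = (dx/dP)·(P/x) = -96.72 × 12/821.68 ≈ -1.413.
|E| ≈ 1.413 > 1, so demand is elastic.

elastic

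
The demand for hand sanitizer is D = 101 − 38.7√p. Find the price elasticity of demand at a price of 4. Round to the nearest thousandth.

-1.640

At p = 4, D = 23.6.
dD/dp = −38.7/(2√p) = −38.7/(2·2).
Point elasticity E = (dD/dp)·(p/D) = -9.675 × 4/23.6 ≈ -1.640.
|E| > 1, so demand is elastic at this price.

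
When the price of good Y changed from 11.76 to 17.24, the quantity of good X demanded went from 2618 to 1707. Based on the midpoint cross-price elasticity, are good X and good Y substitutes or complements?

complements

%ΔQ_x = (1707 − 2618)/[(2618+1707)/2] = -911/2162.5 ≈ -0.4213.
%ΔP_y = (17.24 − 11.76)/[(11.76+17.24)/2] ≈ 0.3779.
E_xy = -0.4213/0.3779 ≈ -1.115.
E_xy < 0, so the goods are complements.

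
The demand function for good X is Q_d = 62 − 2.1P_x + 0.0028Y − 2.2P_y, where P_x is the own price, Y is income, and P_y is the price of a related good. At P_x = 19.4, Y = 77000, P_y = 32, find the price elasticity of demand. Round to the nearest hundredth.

Substituting, Q_d = 62 − 2.1(19.4) + 0.0028(77000) − 2.2(32) = 62 − 40.74 + 215.6 − 70.4 = 166.46.
∂Q_d/∂P_x = −2.1, so E_p = (−2.1)·(19.4/166.46) ≈ -0.24.
|E_p| < 1: demand is inelastic.

-0.24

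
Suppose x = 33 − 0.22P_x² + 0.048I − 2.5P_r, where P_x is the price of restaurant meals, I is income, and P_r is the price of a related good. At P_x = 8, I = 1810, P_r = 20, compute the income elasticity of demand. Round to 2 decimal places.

Substituting, x = 33 − 0.22(8)² + 0.048(1810) − 2.5(20) = 33 − 14.08 + 86.88 − 50 = 55.8.
∂x/∂I = +0.048, so E_I = 0.048·(1810/55.8) ≈ 1.56.
E_I > 1: normal good (luxury).

1.56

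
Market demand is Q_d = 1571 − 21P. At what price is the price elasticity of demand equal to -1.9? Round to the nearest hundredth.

49.01

Set −bP/(a − bP) = −1.9 ⇒ bP = 1.9(a − bP) ⇒ bP(1+1.9) = 1.9·a.
P = 1.9·1571/(21·2.9) ≈ 49.01.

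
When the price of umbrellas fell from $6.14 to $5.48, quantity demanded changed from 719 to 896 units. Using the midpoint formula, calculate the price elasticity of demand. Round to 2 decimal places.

%Δq = (896 − 719)/[(719 + 896)/2] = 177/807.5 ≈ 0.2192.
%Δp = (5.48 − 6.14)/[(6.14 + 5.48)/2] = -0.66/5.81 ≈ -0.1136.
Arc elasticity E = %Δq/%Δp ≈ 0.2192/-0.1136 ≈ -1.93.
|E| > 1: demand is elastic over this range.

-1.93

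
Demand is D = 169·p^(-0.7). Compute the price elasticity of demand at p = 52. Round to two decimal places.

-0.70

For a Cobb–Douglas (constant-elasticity) form D = A·p^α·…, the elasticity with respect to p equals the exponent α at every point.
Here the exponent on p is -0.7, so the price elasticity of demand is -0.70.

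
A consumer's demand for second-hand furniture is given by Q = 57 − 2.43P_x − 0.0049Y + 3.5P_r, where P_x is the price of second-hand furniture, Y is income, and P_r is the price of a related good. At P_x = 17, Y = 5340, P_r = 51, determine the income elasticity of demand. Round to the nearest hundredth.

-0.16

Q = 57 − 2.43(17) − 0.0049(5340) + 3.5(51) = 57 − 41.31 − 26.166 + 178.5 = 168.024.
∂Q/∂Y = −0.0049, so E_I = -0.0049·(5340/168.024) ≈ -0.16.
E_I < 0: inferior good.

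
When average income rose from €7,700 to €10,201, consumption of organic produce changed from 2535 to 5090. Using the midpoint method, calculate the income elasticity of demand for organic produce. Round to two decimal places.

2.40

%ΔQ = (5090 − 2535)/[(2535+5090)/2] = 2555/3812.5 ≈ 0.6702.
%ΔM = (10,201 − 7,700)/[(7,700+10,201)/2] = 2501/8950.5 ≈ 0.2794.
E_I = %ΔQ/%ΔM ≈ 2.40.
E_I > 1: normal good (luxury).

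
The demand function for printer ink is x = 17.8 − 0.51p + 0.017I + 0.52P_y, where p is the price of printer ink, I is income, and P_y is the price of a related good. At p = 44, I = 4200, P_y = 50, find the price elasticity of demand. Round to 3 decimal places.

-0.242

Substituting, x = 17.8 − 0.51(44) + 0.017(4200) + 0.52(50) = 17.8 − 22.44 + 71.4 + 26 = 92.76.
∂x/∂p = −0.51, so E_p = (−0.51)·(44/92.76) ≈ -0.242.
|E_p| < 1: demand is inelastic.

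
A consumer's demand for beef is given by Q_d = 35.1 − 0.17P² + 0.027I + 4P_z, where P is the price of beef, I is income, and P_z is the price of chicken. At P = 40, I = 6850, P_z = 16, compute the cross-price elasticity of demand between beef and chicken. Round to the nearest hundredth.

At the given point, Q_d = 35.1 − 0.17(40)² + 0.027(6850) + 4(16) = 35.1 − 272 + 184.95 + 64 = 12.05.
∂Q_d/∂P_z = +4, so E_xy = 4·(16/12.05) ≈ 5.31.
E_xy > 0: the goods are substitutes.

5.31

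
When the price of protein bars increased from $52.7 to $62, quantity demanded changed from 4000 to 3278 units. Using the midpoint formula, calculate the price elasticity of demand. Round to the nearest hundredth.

-1.22

%Δq = (3278 − 4000)/[(4000 + 3278)/2] = -722/3639 ≈ -0.1984.
%ΔP = (62 − 52.7)/[(52.7 + 62)/2] = 9.3/57.35 ≈ 0.1622.
Arc elasticity E = %Δq/%ΔP ≈ -0.1984/0.1622 ≈ -1.22.
|E| > 1: demand is elastic over this range.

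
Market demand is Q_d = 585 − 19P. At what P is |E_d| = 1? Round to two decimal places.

For linear demand Q_d = a − bP, E = −bP/(a − bP). |E| = 1 ⇒ bP = a − bP ⇒ P = a/(2b).
P = 585/(2·19) ≈ 15.39.

15.39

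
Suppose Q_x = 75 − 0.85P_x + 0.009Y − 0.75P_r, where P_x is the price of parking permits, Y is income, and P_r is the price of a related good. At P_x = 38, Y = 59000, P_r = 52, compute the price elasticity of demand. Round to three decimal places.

-0.060

At the given point, Q_x = 75 − 0.85(38) + 0.009(59000) − 0.75(52) = 75 − 32.3 + 531 − 39 = 534.7.
∂Q_x/∂P_x = −0.85, so E_p = (−0.85)·(38/534.7) ≈ -0.060.
|E_p| < 1: demand is inelastic.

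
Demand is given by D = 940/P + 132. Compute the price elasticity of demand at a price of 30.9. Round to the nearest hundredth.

At P = 30.9, D = 162.4207.
dD/dP = −940/P² = −0.9845.
Point elasticity E = (dD/dP)·(P/D) = -0.9845 × 30.9/162.4207 ≈ -0.19.
|E| < 1, so demand is inelastic at this price.

-0.19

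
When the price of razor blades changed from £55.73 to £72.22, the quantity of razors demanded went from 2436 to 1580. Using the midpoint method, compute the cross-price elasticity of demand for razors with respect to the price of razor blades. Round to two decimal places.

%ΔQ_x = (1580 − 2436)/[(2436+1580)/2] = -856/2008 ≈ -0.4263.
%ΔP_y = (72.22 − 55.73)/[(55.73+72.22)/2] ≈ 0.2578.
E_xy = -0.4263/0.2578 ≈ -1.65.
E_xy < 0, so razors and razor blades are complements.

-1.65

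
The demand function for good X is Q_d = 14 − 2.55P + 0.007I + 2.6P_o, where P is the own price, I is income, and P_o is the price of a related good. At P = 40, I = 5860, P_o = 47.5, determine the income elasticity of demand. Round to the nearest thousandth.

Q_d = 14 − 2.55(40) + 0.007(5860) + 2.6(47.5) = 14 − 102 + 41.02 + 123.5 = 76.52.
∂Q_d/∂I = +0.007, so E_I = 0.007·(5860/76.52) ≈ 0.536.
E_I ∈ (0,1): normal good (necessity).

0.536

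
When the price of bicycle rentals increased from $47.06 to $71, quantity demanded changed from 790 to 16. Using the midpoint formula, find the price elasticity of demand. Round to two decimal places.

%Δq = (16 − 790)/[(790 + 16)/2] = -774/403 ≈ -1.9206.
%ΔP = (71 − 47.06)/[(47.06 + 71)/2] = 23.94/59.03 ≈ 0.4056.
Arc elasticity E = %Δq/%ΔP ≈ -1.9206/0.4056 ≈ -4.74.
|E| > 1: demand is elastic over this range.

-4.74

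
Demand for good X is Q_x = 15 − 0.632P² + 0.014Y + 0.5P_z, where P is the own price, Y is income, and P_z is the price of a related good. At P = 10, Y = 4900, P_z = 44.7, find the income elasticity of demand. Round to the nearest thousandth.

1.605

Evaluating quantity at (P, Y, P_z) gives Q_x = 15 − 0.632(10)² + 0.014(4900) + 0.5(44.7) = 15 − 63.2 + 68.6 + 22.35 = 42.75.
∂Q_x/∂Y = +0.014, so E_I = 0.014·(4900/42.75) ≈ 1.605.
E_I > 1: normal good (luxury).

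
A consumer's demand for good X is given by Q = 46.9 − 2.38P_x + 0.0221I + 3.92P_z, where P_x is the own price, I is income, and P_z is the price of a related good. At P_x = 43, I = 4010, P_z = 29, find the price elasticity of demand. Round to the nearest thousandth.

Q = 46.9 − 2.38(43) + 0.0221(4010) + 3.92(29) = 46.9 − 102.34 + 88.621 + 113.68 = 146.861.
∂Q/∂P_x = −2.38, so E_p = (−2.38)·(43/146.861) ≈ -0.697.
|E_p| < 1: demand is inelastic.

-0.697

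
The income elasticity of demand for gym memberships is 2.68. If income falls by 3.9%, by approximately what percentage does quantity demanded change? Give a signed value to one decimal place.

-10.5

%ΔQ ≈ E × %ΔI = (2.68) × (-3.9%) ≈ -10.5%.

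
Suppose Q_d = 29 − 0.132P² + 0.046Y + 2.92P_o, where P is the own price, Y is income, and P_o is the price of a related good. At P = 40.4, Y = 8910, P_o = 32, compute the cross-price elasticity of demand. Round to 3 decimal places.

At the given point, Q_d = 29 − 0.132(40.4)² + 0.046(8910) + 2.92(32) = 29 − 215.4451 + 409.86 + 93.44 = 316.8549.
∂Q_d/∂P_o = +2.92, so E_xy = 2.92·(32/316.8549) ≈ 0.295.
E_xy > 0: the goods are substitutes.

0.295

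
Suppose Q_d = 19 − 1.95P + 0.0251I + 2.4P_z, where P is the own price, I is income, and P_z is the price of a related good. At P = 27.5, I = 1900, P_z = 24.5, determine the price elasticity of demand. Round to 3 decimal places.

First evaluate Q_d: 19 − 1.95(27.5) + 0.0251(1900) + 2.4(24.5) = 19 − 53.625 + 47.69 + 58.8 = 71.865.
∂Q_d/∂P = −1.95, so E_p = (−1.95)·(27.5/71.865) ≈ -0.746.
|E_p| < 1: demand is inelastic.

-0.746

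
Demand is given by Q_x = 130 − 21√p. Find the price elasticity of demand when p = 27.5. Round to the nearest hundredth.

-2.77

At p = 27.5, Q_x = 19.8751.
dQ_x/dp = −21/(2√p) = −21/(2·5.244).
Point elasticity E = (dQ_x/dp)·(p/Q_x) = -2.0023 × 27.5/19.8751 ≈ -2.77.
|E| > 1, so demand is elastic at this price.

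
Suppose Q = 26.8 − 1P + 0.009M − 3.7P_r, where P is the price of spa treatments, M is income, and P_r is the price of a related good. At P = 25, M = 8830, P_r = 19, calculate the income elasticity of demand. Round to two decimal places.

Evaluating quantity at (P, M, P_r) gives Q = 26.8 − 1(25) + 0.009(8830) − 3.7(19) = 26.8 − 25 + 79.47 − 70.3 = 10.97.
∂Q/∂M = +0.009, so E_I = 0.009·(8830/10.97) ≈ 7.24.
E_I > 1: normal good (luxury).

7.24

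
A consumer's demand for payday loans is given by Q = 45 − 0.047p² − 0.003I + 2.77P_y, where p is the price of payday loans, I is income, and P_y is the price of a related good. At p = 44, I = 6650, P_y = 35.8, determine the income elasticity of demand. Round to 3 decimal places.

-0.600

At the given point, Q = 45 − 0.047(44)² − 0.003(6650) + 2.77(35.8) = 45 − 90.992 − 19.95 + 99.166 = 33.224.
∂Q/∂I = −0.003, so E_I = -0.003·(6650/33.224) ≈ -0.600.
E_I < 0: inferior good.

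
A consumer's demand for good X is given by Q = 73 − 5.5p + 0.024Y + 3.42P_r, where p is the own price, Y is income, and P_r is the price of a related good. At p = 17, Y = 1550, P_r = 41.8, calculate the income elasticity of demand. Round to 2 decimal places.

0.23

Evaluating quantity at (p, Y, P_r) gives Q = 73 − 5.5(17) + 0.024(1550) + 3.42(41.8) = 73 − 93.5 + 37.2 + 142.956 = 159.656.
∂Q/∂Y = +0.024, so E_I = 0.024·(1550/159.656) ≈ 0.23.
E_I ∈ (0,1): normal good (necessity).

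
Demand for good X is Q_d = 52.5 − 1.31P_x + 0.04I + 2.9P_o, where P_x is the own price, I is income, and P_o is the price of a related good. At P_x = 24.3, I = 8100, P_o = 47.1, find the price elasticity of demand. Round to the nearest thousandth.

Substituting, Q_d = 52.5 − 1.31(24.3) + 0.04(8100) + 2.9(47.1) = 52.5 − 31.833 + 324 + 136.59 = 481.257.
∂Q_d/∂P_x = −1.31, so E_p = (−1.31)·(24.3/481.257) ≈ -0.066.
|E_p| < 1: demand is inelastic.

-0.066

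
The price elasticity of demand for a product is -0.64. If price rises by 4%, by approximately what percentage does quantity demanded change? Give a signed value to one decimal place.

%ΔQ ≈ E × %ΔP = (-0.64) × (4%) ≈ -2.6%.

-2.6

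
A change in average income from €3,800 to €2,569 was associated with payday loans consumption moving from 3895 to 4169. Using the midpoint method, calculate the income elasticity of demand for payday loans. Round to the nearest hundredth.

%ΔQ = (4169 − 3895)/[(3895+4169)/2] = 274/4032 ≈ 0.0680.
%ΔI = (2,569 − 3,800)/[(3,800+2,569)/2] = -1231/3184.5 ≈ -0.3866.
E_I = %ΔQ/%ΔI ≈ -0.18.
E_I < 0: inferior good.

-0.18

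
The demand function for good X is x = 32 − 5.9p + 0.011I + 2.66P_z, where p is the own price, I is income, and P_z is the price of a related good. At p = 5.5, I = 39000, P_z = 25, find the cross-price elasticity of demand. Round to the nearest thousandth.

0.134

First evaluate x: 32 − 5.9(5.5) + 0.011(39000) + 2.66(25) = 32 − 32.45 + 429 + 66.5 = 495.05.
∂x/∂P_z = +2.66, so E_xy = 2.66·(25/495.05) ≈ 0.134.
E_xy > 0: the goods are substitutes.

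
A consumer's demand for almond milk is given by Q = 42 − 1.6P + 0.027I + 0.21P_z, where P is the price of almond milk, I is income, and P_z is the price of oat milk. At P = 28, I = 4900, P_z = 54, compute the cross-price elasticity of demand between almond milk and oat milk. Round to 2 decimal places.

Substituting, Q = 42 − 1.6(28) + 0.027(4900) + 0.21(54) = 42 − 44.8 + 132.3 + 11.34 = 140.84.
∂Q/∂P_z = +0.21, so E_xy = 0.21·(54/140.84) ≈ 0.08.
E_xy > 0: the goods are substitutes.

0.08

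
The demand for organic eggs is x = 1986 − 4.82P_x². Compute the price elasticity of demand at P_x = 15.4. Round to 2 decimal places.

-2.71

At P_x = 15.4, x = 842.8888.
dx/dP_x = −2·4.82·P_x = −148.456.
Point elasticity E = (dx/dP_x)·(P_x/x) = -148.456 × 15.4/842.8888 ≈ -2.71.
|E| > 1, so demand is elastic at this price.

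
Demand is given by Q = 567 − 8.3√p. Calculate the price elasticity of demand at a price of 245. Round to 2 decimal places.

-0.15

At p = 245, Q = 437.0845.
dQ/dp = −8.3/(2√p) = −8.3/(2·15.6525).
Point elasticity E = (dQ/dp)·(p/Q) = -0.2651 × 245/437.0845 ≈ -0.15.
|E| < 1, so demand is inelastic at this price.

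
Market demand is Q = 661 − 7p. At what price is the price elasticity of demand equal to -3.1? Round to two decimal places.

Set −bp/(a − bp) = −3.1 ⇒ bp = 3.1(a − bp) ⇒ bp(1+3.1) = 3.1·a.
p = 3.1·661/(7·4.1) ≈ 71.40.

71.40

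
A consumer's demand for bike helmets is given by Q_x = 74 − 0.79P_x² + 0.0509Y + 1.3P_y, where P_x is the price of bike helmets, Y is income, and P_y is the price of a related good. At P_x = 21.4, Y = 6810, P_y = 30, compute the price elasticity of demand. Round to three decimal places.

Substituting, Q_x = 74 − 0.79(21.4)² + 0.0509(6810) + 1.3(30) = 74 − 361.7884 + 346.629 + 39 = 97.8406.
∂Q_x/∂P_x = −2·0.79·P_x = -33.812, so E_p = -33.812·(21.4/97.8406) ≈ -7.395.
|E_p| > 1: demand is elastic.

-7.395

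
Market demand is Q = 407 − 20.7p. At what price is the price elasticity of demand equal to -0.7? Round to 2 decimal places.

8.10

Set −bp/(a − bp) = −0.7 ⇒ bp = 0.7(a − bp) ⇒ bp(1+0.7) = 0.7·a.
p = 0.7·407/(20.7·1.7) ≈ 8.10.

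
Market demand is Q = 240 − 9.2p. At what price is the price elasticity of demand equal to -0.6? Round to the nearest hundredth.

Set −bp/(a − bp) = −0.6 ⇒ bp = 0.6(a − bp) ⇒ bp(1+0.6) = 0.6·a.
p = 0.6·240/(9.2·1.6) ≈ 9.78.

9.78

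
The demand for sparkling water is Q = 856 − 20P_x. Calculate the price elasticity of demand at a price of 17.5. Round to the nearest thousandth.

At P_x = 17.5, Q = 506.
dQ/dP_x = −20.
Point elasticity E = (dQ/dP_x)·(P_x/Q) = -20 × 17.5/506 ≈ -0.692.
|E| < 1, so demand is inelastic at this price.

-0.692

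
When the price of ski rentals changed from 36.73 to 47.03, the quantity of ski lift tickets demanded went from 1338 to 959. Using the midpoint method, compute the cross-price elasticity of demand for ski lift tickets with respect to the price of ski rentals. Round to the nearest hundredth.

%ΔQ_x = (959 − 1338)/[(1338+959)/2] = -379/1148.5 ≈ -0.3300.
%ΔP_y = (47.03 − 36.73)/[(36.73+47.03)/2] ≈ 0.2459.
E_xy = -0.3300/0.2459 ≈ -1.34.
E_xy < 0, so ski lift tickets and ski rentals are complements.

-1.34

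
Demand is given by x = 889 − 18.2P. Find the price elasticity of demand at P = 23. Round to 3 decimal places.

-0.890

At P = 23, x = 470.4.
dx/dP = −18.2.
Point elasticity E = (dx/dP)·(P/x) = -18.2 × 23/470.4 ≈ -0.890.
|E| < 1, so demand is inelastic at this price.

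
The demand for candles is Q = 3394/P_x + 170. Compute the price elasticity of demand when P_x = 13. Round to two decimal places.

At P_x = 13, Q = 431.0769.
dQ/dP_x = −3394/P_x² = −20.0828.
Point elasticity E = (dQ/dP_x)·(P_x/Q) = -20.0828 × 13/431.0769 ≈ -0.61.
|E| < 1, so demand is inelastic at this price.

-0.61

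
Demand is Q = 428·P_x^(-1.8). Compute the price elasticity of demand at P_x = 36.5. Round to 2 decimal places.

-1.80

For a Cobb–Douglas (constant-elasticity) form Q = A·P_x^α·…, the elasticity with respect to P_x equals the exponent α at every point.
Here the exponent on P_x is -1.8, so the price elasticity of demand is -1.80.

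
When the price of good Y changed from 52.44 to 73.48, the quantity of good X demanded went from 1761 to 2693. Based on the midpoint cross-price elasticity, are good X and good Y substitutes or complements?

substitutes

%ΔQ_x = (2693 − 1761)/[(1761+2693)/2] = 932/2227 ≈ 0.4185.
%ΔP_y = (73.48 − 52.44)/[(52.44+73.48)/2] ≈ 0.3342.
E_xy = 0.4185/0.3342 ≈ 1.252.
E_xy > 0, so the goods are substitutes.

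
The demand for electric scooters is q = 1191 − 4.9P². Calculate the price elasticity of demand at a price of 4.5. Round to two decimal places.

At P = 4.5, q = 1091.775.
dq/dP = −2·4.9·P = −44.1.
Point elasticity E = (dq/dP)·(P/q) = -44.1 × 4.5/1091.775 ≈ -0.18.
|E| < 1, so demand is inelastic at this price.

-0.18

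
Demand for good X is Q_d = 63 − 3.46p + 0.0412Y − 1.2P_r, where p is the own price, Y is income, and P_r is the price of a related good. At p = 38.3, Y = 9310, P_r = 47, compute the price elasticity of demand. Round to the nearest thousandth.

Q_d = 63 − 3.46(38.3) + 0.0412(9310) − 1.2(47) = 63 − 132.518 + 383.572 − 56.4 = 257.654.
∂Q_d/∂p = −3.46, so E_p = (−3.46)·(38.3/257.654) ≈ -0.514.
|E_p| < 1: demand is inelastic.

-0.514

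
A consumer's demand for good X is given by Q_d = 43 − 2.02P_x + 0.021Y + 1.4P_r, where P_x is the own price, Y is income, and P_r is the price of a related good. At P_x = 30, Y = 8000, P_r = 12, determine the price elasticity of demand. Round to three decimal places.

-0.362

First evaluate Q_d: 43 − 2.02(30) + 0.021(8000) + 1.4(12) = 43 − 60.6 + 168 + 16.8 = 167.2.
∂Q_d/∂P_x = −2.02, so E_p = (−2.02)·(30/167.2) ≈ -0.362.
|E_p| < 1: demand is inelastic.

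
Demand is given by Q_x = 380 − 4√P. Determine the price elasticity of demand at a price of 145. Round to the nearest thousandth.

-0.073

At P = 145, Q_x = 331.8336.
dQ_x/dP = −4/(2√P) = −4/(2·12.0416).
Point elasticity E = (dQ_x/dP)·(P/Q_x) = -0.1661 × 145/331.8336 ≈ -0.073.
|E| < 1, so demand is inelastic at this price.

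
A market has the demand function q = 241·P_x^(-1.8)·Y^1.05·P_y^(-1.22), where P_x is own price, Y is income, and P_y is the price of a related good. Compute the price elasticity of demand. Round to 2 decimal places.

-1.80

For a Cobb–Douglas (constant-elasticity) form q = A·P_x^α·…, the elasticity with respect to P_x equals the exponent α at every point.
Here the exponent on P_x is -1.8, so the price elasticity of demand is -1.80.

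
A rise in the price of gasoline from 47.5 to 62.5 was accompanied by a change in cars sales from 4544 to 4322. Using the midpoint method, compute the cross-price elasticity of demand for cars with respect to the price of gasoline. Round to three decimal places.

-0.184

%ΔQ_x = (4322 − 4544)/[(4544+4322)/2] = -222/4433 ≈ -0.0501.
%ΔP_y = (62.5 − 47.5)/[(47.5+62.5)/2] ≈ 0.2727.
E_xy = -0.0501/0.2727 ≈ -0.184.
E_xy < 0, so cars and gasoline are complements.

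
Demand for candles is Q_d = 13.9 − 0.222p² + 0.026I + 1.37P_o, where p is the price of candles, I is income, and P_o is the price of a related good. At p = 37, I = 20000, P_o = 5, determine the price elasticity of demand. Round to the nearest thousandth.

First evaluate Q_d: 13.9 − 0.222(37)² + 0.026(20000) + 1.37(5) = 13.9 − 303.918 + 520 + 6.85 = 236.832.
∂Q_d/∂p = −2·0.222·p = -16.428, so E_p = -16.428·(37/236.832) ≈ -2.567.
|E_p| > 1: demand is elastic.

-2.567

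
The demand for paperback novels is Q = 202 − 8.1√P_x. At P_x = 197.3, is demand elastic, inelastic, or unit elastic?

At P_x = 197.3, Q = 88.2246.
dQ/dP_x = −8.1/(2√P_x) = −8.1/(2·14.0464).
Point elasticity E = (dQ/dP_x)·(P_x/Q) = -0.2883 × 197.3/88.2246 ≈ -0.645.
|E| ≈ 0.645 < 1, so demand is inelastic.

inelastic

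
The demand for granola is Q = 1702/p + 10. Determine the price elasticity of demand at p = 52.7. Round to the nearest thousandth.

At p = 52.7, Q = 42.296.
dQ/dp = −1702/p² = −0.6128.
Point elasticity E = (dQ/dp)·(p/Q) = -0.6128 × 52.7/42.296 ≈ -0.764.
|E| < 1, so demand is inelastic at this price.

-0.764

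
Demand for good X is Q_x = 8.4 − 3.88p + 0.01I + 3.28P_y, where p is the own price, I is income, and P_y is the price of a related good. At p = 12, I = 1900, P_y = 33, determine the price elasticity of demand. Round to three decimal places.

At the given point, Q_x = 8.4 − 3.88(12) + 0.01(1900) + 3.28(33) = 8.4 − 46.56 + 19 + 108.24 = 89.08.
∂Q_x/∂p = −3.88, so E_p = (−3.88)·(12/89.08) ≈ -0.523.
|E_p| < 1: demand is inelastic.

-0.523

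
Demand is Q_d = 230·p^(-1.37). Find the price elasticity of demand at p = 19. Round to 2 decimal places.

For a Cobb–Douglas (constant-elasticity) form Q_d = A·p^α·…, the elasticity with respect to p equals the exponent α at every point.
Here the exponent on p is -1.37, so the price elasticity of demand is -1.37.

-1.37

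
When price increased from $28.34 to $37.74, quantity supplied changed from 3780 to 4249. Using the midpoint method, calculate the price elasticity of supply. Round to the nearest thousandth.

%Δq = (4249 − 3780)/[(3780 + 4249)/2] = 469/4014.5 ≈ 0.1168.
%Δp = (37.74 − 28.34)/[(28.34 + 37.74)/2] = 9.4/33.04 ≈ 0.2845.
Arc elasticity E = %Δq/%Δp ≈ 0.1168/0.2845 ≈ 0.411.
|E| < 1: supply is inelastic over this range.

0.411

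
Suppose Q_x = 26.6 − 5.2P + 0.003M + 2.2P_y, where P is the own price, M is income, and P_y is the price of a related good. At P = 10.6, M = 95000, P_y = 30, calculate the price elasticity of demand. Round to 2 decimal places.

-0.17

Q_x = 26.6 − 5.2(10.6) + 0.003(95000) + 2.2(30) = 26.6 − 55.12 + 285 + 66 = 322.48.
∂Q_x/∂P = −5.2, so E_p = (−5.2)·(10.6/322.48) ≈ -0.17.
|E_p| < 1: demand is inelastic.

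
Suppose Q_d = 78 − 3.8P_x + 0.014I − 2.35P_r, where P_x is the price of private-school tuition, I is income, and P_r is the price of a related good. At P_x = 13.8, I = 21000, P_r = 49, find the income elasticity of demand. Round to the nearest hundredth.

1.44

Evaluating quantity at (P_x, I, P_r) gives Q_d = 78 − 3.8(13.8) + 0.014(21000) − 2.35(49) = 78 − 52.44 + 294 − 115.15 = 204.41.
∂Q_d/∂I = +0.014, so E_I = 0.014·(21000/204.41) ≈ 1.44.
E_I > 1: normal good (luxury).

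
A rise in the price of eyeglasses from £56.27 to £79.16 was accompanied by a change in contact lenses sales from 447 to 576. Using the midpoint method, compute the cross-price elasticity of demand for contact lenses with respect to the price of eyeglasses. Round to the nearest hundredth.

0.75

%ΔQ_x = (576 − 447)/[(447+576)/2] = 129/511.5 ≈ 0.2522.
%ΔP_y = (79.16 − 56.27)/[(56.27+79.16)/2] ≈ 0.3380.
E_xy = 0.2522/0.3380 ≈ 0.75.
E_xy > 0, so contact lenses and eyeglasses are substitutes.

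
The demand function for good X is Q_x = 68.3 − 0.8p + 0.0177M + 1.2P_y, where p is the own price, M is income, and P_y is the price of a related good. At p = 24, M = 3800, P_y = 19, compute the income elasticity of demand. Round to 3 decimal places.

0.483

Substituting, Q_x = 68.3 − 0.8(24) + 0.0177(3800) + 1.2(19) = 68.3 − 19.2 + 67.26 + 22.8 = 139.16.
∂Q_x/∂M = +0.0177, so E_I = 0.0177·(3800/139.16) ≈ 0.483.
E_I ∈ (0,1): normal good (necessity).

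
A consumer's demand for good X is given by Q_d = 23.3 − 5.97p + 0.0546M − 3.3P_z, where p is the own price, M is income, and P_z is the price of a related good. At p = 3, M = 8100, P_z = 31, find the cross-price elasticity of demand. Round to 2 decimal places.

Q_d = 23.3 − 5.97(3) + 0.0546(8100) − 3.3(31) = 23.3 − 17.91 + 442.26 − 102.3 = 345.35.
∂Q_d/∂P_z = −3.3, so E_xy = -3.3·(31/345.35) ≈ -0.30.
E_xy < 0: the goods are complements.

-0.30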